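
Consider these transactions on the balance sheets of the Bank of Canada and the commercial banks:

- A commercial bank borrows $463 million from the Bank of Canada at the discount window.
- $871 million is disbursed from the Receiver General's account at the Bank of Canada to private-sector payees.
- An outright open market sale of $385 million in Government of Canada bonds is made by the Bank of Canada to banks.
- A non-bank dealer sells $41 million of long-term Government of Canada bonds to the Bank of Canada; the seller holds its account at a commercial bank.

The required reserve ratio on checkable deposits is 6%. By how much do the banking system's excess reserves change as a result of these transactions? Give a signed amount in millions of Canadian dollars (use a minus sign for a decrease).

Discount-window loan $463 million: reserves +$463M, deposits 0.
Government spending $871 million: reserves +$871M, deposits +$871M.
OMO sale (to banks) $385 million: reserves −$385M, deposits 0.
Asset purchase (from non-banks) $41 million: reserves +$41M, deposits +$41M.
Totals: Δreserves = +$990M, Δdeposits = +$912M.
Δrequired reserves = 6% × +$912M = +$54.72M.
Δexcess reserves = Δreserves − Δrequired = +$990M − (+$54.72M) = +$935.28 million.

+$935.28 million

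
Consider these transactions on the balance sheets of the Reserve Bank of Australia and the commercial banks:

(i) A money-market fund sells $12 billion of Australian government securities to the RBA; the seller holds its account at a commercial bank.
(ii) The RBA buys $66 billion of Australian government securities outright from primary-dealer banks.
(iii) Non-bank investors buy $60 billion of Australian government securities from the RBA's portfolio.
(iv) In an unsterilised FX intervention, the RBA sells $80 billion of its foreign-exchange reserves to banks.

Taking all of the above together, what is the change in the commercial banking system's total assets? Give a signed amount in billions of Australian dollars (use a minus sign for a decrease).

Asset purchase (from non-banks) $12 billion: bank balance sheets expand → +$12B.
OMO purchase (from banks) $66 billion: just an asset swap on bank balance sheets → 0.
Asset sale (to non-banks) $60 billion: bank balance sheets shrink → −$60B.
FX sale $80 billion: just an asset swap on bank balance sheets → 0.
Net: 12 + 0 − 60 + 0 = -$48 billion.

-$48 billion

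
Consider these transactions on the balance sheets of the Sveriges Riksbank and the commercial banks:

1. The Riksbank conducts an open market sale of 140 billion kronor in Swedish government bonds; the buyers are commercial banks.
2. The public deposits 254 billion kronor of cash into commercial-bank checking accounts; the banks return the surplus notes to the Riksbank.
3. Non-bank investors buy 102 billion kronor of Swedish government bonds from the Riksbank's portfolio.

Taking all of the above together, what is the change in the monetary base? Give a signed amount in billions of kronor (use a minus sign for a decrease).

OMO sale (to banks) 140 billion kronor: Riksbank balance sheet contracts → −140B.
Currency deposit 254 billion kronor: just a shift between currency and reserves — both are base money → 0.
Asset sale (to non-banks) 102 billion kronor: Riksbank balance sheet contracts → −102B.
Net: −140 + 0 − 102 = -242 billion.

-242 billion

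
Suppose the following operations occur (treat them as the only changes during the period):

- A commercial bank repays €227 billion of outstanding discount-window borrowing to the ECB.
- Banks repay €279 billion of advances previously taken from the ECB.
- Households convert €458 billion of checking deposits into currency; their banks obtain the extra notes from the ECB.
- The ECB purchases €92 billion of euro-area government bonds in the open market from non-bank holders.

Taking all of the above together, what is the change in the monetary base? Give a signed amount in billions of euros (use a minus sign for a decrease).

ECB balance sheet:
  Assets:      Securities +€92B, Loans to banks −€506B
  Liabilities: Bank reserves −€872B, Currency in circulation +€458B
Commercial banking system:
  Assets:      Reserves at CB −€872B
  Liabilities: Checkable deposits −€366B, Borrowings from CB −€506B
Monetary base = currency + reserves: +€458B + (−€872B) = -€414 billion.

-€414 billion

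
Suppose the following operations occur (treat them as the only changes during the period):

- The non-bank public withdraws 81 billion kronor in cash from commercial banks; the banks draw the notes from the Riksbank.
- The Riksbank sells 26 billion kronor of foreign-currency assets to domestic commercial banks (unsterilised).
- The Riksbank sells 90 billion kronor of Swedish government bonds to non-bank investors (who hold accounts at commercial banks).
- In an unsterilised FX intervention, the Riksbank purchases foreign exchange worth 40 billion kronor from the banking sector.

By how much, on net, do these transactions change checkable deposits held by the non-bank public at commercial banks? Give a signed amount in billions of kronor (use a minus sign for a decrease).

Riksbank balance sheet:
  Assets:      Securities −90B, Foreign assets +14B
  Liabilities: Bank reserves −157B, Currency in circulation +81B
Commercial banking system:
  Assets:      Reserves at CB −157B, Foreign assets −14B
  Liabilities: Checkable deposits −171B
So the change in checkable deposits held by the non-bank public at commercial banks is -171 billion.

-171 billion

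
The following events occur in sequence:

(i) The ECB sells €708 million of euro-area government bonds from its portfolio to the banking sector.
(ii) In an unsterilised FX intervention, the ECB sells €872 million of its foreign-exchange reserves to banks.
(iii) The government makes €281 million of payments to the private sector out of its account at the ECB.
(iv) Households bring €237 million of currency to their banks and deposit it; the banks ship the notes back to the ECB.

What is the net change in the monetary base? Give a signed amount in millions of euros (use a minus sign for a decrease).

-€1299 million

ECB balance sheet:
  Assets:      Securities −€708M, Foreign assets −€872M
  Liabilities: Bank reserves −€1062M, Currency in circulation −€237M, Government deposits −€281M
Commercial banking system:
  Assets:      Reserves at CB −€1062M, Securities +€708M, Foreign assets +€872M
  Liabilities: Checkable deposits +€518M
Monetary base = currency + reserves: −€237M + (−€1062M) = -€1299 million.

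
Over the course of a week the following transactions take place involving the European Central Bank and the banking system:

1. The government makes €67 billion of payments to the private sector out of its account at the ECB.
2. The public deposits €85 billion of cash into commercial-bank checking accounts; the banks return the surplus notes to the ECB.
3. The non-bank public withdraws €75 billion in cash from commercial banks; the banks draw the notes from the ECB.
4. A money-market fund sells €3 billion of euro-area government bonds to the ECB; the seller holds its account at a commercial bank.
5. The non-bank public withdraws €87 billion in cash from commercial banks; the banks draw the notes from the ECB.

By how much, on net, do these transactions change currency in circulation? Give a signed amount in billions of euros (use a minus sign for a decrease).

+€77 billion

ECB balance sheet:
  Assets:      Securities +€3B
  Liabilities: Bank reserves −€7B, Currency in circulation +€77B, Government deposits −€67B
So the change in currency in circulation is +€77 billion.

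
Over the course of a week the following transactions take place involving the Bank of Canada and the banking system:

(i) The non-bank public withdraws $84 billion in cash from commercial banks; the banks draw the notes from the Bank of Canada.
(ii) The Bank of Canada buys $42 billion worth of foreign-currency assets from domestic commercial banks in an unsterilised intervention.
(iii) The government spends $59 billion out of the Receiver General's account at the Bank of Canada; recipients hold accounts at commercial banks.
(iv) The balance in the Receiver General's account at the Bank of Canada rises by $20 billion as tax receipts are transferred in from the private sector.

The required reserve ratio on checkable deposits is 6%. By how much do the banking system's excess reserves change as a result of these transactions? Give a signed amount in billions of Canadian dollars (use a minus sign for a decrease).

-$0.3 billion

Currency withdrawal $84 billion: reserves −$84B, deposits −$84B.
FX purchase $42 billion: reserves +$42B, deposits 0.
Government spending $59 billion: reserves +$59B, deposits +$59B.
Government account inflow $20 billion: reserves −$20B, deposits −$20B.
Totals: Δreserves = −$3B, Δdeposits = −$45B.
Δrequired reserves = 6% × −$45B = −$2.7B.
Δexcess reserves = Δreserves − Δrequired = −$3B − (−$2.7B) = -$0.3 billion.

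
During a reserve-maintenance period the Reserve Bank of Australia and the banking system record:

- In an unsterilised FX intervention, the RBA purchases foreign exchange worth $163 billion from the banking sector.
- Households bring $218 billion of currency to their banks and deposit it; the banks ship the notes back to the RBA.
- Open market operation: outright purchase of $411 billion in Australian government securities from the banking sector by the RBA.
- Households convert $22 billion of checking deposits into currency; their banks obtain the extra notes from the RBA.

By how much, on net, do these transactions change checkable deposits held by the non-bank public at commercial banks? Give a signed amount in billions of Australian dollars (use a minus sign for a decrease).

+$196 billion

RBA balance sheet:
  Assets:      Securities +$411B, Foreign assets +$163B
  Liabilities: Bank reserves +$770B, Currency in circulation −$196B
Commercial banking system:
  Assets:      Reserves at CB +$770B, Securities −$411B, Foreign assets −$163B
  Liabilities: Checkable deposits +$196B
So the change in checkable deposits held by the non-bank public at commercial banks is +$196 billion.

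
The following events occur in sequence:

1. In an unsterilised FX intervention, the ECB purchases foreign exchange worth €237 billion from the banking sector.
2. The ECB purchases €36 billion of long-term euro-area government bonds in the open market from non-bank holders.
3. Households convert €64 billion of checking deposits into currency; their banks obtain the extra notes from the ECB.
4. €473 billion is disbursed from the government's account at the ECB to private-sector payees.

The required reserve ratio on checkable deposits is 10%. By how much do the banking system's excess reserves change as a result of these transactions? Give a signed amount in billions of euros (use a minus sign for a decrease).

FX purchase €237 billion: reserves +€237B, deposits 0.
Asset purchase (from non-banks) €36 billion: reserves +€36B, deposits +€36B.
Currency withdrawal €64 billion: reserves −€64B, deposits −€64B.
Government spending €473 billion: reserves +€473B, deposits +€473B.
Totals: Δreserves = +€682B, Δdeposits = +€445B.
Δrequired reserves = 10% × +€445B = +€44.5B.
Δexcess reserves = Δreserves − Δrequired = +€682B − (+€44.5B) = +€637.5 billion.

+€637.5 billion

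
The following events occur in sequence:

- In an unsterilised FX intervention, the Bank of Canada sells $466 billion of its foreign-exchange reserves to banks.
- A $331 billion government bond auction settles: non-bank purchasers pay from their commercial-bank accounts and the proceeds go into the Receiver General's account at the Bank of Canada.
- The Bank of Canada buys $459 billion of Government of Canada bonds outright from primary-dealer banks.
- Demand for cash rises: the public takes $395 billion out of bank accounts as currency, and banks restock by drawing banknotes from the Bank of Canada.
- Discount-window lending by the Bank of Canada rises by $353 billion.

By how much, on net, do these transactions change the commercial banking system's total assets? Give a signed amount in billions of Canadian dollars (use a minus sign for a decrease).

FX sale $466 billion: just an asset swap on bank balance sheets → 0.
Government account inflow $331 billion: bank balance sheets shrink → −$331B.
OMO purchase (from banks) $459 billion: just an asset swap on bank balance sheets → 0.
Currency withdrawal $395 billion: bank balance sheets shrink → −$395B.
Discount-window loan $353 billion: bank balance sheets expand → +$353B.
Net: 0 − 331 + 0 − 395 + 353 = -$373 billion.

-$373 billion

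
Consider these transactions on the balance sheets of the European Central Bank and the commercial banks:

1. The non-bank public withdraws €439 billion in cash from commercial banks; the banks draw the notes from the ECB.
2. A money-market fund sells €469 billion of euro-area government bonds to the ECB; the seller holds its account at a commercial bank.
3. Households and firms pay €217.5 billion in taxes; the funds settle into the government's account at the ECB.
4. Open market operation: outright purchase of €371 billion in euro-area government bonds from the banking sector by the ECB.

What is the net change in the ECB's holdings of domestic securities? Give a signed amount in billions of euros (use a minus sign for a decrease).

ECB balance sheet:
  Assets:      Securities +€840B
  Liabilities: Bank reserves +€183.5B, Currency in circulation +€439B, Government deposits +€217.5B
So the change in the ECB's holdings of domestic securities is +€840 billion.

+€840 billion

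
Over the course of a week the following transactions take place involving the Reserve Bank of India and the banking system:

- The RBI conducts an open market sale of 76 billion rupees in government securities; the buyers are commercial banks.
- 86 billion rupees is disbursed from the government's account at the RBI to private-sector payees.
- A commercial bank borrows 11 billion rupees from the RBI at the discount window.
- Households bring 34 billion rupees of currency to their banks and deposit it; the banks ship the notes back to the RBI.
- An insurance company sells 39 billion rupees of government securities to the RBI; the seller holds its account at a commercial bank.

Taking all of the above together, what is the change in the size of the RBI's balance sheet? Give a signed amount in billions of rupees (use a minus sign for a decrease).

-26 billion

RBI balance sheet:
  Assets:      Securities −37B, Loans to banks +11B
  Liabilities: Bank reserves +94B, Currency in circulation −34B, Government deposits −86B
Commercial banking system:
  Assets:      Reserves at CB +94B, Securities +76B
  Liabilities: Checkable deposits +159B, Borrowings from CB +11B
Change in total RBI assets = -26 billion.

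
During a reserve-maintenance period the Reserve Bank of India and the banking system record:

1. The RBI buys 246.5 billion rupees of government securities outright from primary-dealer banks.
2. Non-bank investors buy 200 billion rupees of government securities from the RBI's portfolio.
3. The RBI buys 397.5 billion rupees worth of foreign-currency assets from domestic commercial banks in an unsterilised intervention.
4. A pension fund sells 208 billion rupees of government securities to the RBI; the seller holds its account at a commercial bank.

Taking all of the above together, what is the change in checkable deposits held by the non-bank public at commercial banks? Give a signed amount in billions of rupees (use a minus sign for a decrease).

+8 billion

RBI balance sheet:
  Assets:      Securities +254.5B, Foreign assets +397.5B
  Liabilities: Bank reserves +652B
Commercial banking system:
  Assets:      Reserves at CB +652B, Securities −246.5B, Foreign assets −397.5B
  Liabilities: Checkable deposits +8B
So the change in checkable deposits held by the non-bank public at commercial banks is +8 billion.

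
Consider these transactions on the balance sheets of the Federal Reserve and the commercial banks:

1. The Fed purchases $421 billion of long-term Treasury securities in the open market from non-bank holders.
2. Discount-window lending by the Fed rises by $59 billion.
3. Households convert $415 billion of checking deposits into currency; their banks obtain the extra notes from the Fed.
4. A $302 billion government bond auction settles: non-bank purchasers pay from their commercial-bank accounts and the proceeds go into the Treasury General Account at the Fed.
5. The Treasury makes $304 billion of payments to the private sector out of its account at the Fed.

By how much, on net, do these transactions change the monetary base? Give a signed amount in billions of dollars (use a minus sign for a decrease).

+$482 billion

Asset purchase (from non-banks) $421 billion: Fed balance sheet expands → +$421B.
Discount-window loan $59 billion: Fed balance sheet expands → +$59B.
Currency withdrawal $415 billion: just a shift between currency and reserves — both are base money → 0.
Government account inflow $302 billion: reserves shift to a non-base liability → −$302B.
Government spending $304 billion: a non-base liability converts back to reserves → +$304B.
Net: 421 + 59 + 0 − 302 + 304 = +$482 billion.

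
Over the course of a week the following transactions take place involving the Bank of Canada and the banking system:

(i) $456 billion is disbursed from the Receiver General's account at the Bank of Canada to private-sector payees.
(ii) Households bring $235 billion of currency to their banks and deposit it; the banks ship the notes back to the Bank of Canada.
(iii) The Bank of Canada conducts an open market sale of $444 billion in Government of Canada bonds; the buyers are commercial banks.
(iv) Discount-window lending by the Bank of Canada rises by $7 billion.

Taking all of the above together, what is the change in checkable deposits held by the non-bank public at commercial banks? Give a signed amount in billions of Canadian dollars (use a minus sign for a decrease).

+$691 billion

Government spending $456 billion: non-bank counterparties' bank balances rise → +$456B.
Currency deposit $235 billion: non-bank counterparties' bank balances rise → +$235B.
OMO sale (to banks) $444 billion: the counterparty is a bank, so public deposits are unchanged → 0.
Discount-window loan $7 billion: the counterparty is a bank, so public deposits are unchanged → 0.
Net: 456 + 235 + 0 + 0 = +$691 billion.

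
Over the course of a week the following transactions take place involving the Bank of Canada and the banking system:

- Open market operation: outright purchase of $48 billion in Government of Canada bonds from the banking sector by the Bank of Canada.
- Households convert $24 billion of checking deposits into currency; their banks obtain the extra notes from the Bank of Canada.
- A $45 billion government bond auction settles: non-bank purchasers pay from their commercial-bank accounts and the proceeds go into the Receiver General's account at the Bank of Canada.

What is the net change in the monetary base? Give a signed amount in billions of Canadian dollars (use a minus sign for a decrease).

Bank of Canada balance sheet:
  Assets:      Securities +$48B
  Liabilities: Bank reserves −$21B, Currency in circulation +$24B, Government deposits +$45B
Commercial banking system:
  Assets:      Reserves at CB −$21B, Securities −$48B
  Liabilities: Checkable deposits −$69B
Monetary base = currency + reserves: +$24B + (−$21B) = +$3 billion.

+$3 billion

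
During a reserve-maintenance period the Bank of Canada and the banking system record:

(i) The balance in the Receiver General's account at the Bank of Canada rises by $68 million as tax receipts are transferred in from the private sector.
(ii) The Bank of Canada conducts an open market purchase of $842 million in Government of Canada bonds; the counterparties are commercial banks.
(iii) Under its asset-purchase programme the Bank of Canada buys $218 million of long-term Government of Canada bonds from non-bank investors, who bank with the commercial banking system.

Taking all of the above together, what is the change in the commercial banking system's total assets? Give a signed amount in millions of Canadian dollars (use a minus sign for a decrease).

+$150 million

Bank of Canada balance sheet:
  Assets:      Securities +$1060M
  Liabilities: Bank reserves +$992M, Government deposits +$68M
Commercial banking system:
  Assets:      Reserves at CB +$992M, Securities −$842M
  Liabilities: Checkable deposits +$150M
Change in total bank assets = +$150 million.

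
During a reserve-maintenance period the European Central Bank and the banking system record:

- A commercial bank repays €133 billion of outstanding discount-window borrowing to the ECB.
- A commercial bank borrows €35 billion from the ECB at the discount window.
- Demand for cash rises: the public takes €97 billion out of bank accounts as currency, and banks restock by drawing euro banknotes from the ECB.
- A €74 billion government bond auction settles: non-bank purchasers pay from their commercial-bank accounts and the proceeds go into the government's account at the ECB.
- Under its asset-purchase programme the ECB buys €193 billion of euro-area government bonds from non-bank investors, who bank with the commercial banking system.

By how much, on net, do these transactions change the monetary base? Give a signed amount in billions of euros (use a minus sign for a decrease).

Discount-window repayment €133 billion: ECB balance sheet contracts → −€133B.
Discount-window loan €35 billion: ECB balance sheet expands → +€35B.
Currency withdrawal €97 billion: just a shift between currency and reserves — both are base money → 0.
Government account inflow €74 billion: reserves shift to a non-base liability → −€74B.
Asset purchase (from non-banks) €193 billion: ECB balance sheet expands → +€193B.
Net: −133 + 35 + 0 − 74 + 193 = +€21 billion.

+€21 billion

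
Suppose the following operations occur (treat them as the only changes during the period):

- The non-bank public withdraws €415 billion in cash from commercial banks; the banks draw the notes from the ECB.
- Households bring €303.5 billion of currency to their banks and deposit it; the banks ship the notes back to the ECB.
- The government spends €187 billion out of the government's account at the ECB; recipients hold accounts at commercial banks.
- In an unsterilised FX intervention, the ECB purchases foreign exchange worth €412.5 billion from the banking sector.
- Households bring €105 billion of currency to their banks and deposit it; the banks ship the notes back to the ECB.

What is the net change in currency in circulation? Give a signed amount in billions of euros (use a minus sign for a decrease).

ECB balance sheet:
  Assets:      Foreign assets +€412.5B
  Liabilities: Bank reserves +€593B, Currency in circulation +€6.5B, Government deposits −€187B
Commercial banking system:
  Assets:      Reserves at CB +€593B, Foreign assets −€412.5B
  Liabilities: Checkable deposits +€180.5B
So the change in currency in circulation is +€6.5 billion.

+€6.5 billion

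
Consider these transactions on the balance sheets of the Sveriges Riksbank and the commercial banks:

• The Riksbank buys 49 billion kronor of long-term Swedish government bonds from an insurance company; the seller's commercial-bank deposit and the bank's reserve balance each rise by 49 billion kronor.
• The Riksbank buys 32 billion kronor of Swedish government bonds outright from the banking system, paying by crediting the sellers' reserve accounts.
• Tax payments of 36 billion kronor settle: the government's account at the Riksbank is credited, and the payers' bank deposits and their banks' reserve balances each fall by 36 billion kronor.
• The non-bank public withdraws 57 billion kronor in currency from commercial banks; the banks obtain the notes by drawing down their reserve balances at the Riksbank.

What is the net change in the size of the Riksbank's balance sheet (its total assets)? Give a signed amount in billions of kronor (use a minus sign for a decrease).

+81 billion

Asset purchase (from non-banks) 49 billion kronor: a Riksbank asset is acquired → +49B.
OMO purchase (from banks) 32 billion kronor: a Riksbank asset is acquired → +32B.
Government account inflow 36 billion kronor: only the composition of liabilities changes → 0.
Currency withdrawal 57 billion kronor: only the composition of liabilities changes → 0.
Net: 49 + 32 + 0 + 0 = +81 billion.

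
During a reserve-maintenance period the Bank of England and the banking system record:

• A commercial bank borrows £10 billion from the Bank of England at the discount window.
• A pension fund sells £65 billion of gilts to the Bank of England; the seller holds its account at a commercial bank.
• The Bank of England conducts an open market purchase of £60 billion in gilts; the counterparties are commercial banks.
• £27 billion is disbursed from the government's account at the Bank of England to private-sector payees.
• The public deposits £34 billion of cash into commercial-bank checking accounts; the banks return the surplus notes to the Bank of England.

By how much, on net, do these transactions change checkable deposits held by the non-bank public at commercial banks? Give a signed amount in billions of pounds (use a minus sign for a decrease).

Discount-window loan £10 billion: the counterparty is a bank, so public deposits are unchanged → 0.
Asset purchase (from non-banks) £65 billion: non-bank counterparties' bank balances rise → +£65B.
OMO purchase (from banks) £60 billion: the counterparty is a bank, so public deposits are unchanged → 0.
Government spending £27 billion: non-bank counterparties' bank balances rise → +£27B.
Currency deposit £34 billion: non-bank counterparties' bank balances rise → +£34B.
Net: 0 + 65 + 0 + 27 + 34 = +£126 billion.

+£126 billion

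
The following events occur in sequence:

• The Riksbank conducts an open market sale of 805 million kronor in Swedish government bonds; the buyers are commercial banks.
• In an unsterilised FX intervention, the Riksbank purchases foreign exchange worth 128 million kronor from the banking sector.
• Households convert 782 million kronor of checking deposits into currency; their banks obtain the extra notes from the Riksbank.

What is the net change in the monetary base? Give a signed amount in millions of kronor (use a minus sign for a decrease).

-677 million

Riksbank balance sheet:
  Assets:      Securities −805M, Foreign assets +128M
  Liabilities: Bank reserves −1459M, Currency in circulation +782M
Commercial banking system:
  Assets:      Reserves at CB −1459M, Securities +805M, Foreign assets −128M
  Liabilities: Checkable deposits −782M
Monetary base = currency + reserves: +782M + (−1459M) = -677 million.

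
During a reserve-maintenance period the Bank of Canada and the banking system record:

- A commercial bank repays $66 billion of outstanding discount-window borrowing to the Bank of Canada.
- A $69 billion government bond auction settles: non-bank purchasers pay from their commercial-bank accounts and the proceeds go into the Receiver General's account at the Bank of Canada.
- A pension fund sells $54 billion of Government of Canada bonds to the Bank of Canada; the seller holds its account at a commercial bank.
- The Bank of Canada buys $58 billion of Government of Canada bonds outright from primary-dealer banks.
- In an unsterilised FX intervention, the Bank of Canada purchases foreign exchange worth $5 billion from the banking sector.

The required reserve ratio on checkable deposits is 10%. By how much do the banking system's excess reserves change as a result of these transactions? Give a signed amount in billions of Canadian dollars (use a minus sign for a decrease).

-$16.5 billion

Discount-window repayment $66 billion: reserves −$66B, deposits 0.
Government account inflow $69 billion: reserves −$69B, deposits −$69B.
Asset purchase (from non-banks) $54 billion: reserves +$54B, deposits +$54B.
OMO purchase (from banks) $58 billion: reserves +$58B, deposits 0.
FX purchase $5 billion: reserves +$5B, deposits 0.
Totals: Δreserves = −$18B, Δdeposits = −$15B.
Δrequired reserves = 10% × −$15B = −$1.5B.
Δexcess reserves = Δreserves − Δrequired = −$18B − (−$1.5B) = -$16.5 billion.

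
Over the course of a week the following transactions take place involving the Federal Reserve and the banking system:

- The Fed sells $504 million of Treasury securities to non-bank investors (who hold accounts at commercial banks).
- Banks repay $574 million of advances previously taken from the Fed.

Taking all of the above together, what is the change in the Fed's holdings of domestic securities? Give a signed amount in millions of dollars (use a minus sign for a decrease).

Asset sale (to non-banks) $504 million: securities removed from the Fed's portfolio → −$504M.
Discount-window repayment $574 million: the Fed's securities portfolio is untouched → 0.
Net: −504 + 0 = -$504 million.

-$504 million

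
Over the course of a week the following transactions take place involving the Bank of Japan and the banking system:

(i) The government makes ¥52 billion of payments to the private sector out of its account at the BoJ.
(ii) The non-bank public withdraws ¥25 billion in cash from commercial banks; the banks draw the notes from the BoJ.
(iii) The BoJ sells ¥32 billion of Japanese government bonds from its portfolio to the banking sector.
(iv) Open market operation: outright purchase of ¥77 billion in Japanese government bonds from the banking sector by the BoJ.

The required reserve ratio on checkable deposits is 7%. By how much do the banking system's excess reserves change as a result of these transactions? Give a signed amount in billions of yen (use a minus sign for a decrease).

+¥70.11 billion

Government spending ¥52 billion: reserves +¥52B, deposits +¥52B.
Currency withdrawal ¥25 billion: reserves −¥25B, deposits −¥25B.
OMO sale (to banks) ¥32 billion: reserves −¥32B, deposits 0.
OMO purchase (from banks) ¥77 billion: reserves +¥77B, deposits 0.
Totals: Δreserves = +¥72B, Δdeposits = +¥27B.
Δrequired reserves = 7% × +¥27B = +¥1.89B.
Δexcess reserves = Δreserves − Δrequired = +¥72B − (+¥1.89B) = +¥70.11 billion.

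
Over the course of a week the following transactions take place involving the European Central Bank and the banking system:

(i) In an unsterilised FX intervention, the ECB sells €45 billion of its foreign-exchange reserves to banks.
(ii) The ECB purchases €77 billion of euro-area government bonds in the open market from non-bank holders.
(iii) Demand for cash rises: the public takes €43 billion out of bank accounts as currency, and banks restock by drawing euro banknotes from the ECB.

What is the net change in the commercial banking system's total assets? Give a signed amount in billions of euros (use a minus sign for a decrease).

+€34 billion

FX sale €45 billion: just an asset swap on bank balance sheets → 0.
Asset purchase (from non-banks) €77 billion: bank balance sheets expand → +€77B.
Currency withdrawal €43 billion: bank balance sheets shrink → −€43B.
Net: 0 + 77 − 43 = +€34 billion.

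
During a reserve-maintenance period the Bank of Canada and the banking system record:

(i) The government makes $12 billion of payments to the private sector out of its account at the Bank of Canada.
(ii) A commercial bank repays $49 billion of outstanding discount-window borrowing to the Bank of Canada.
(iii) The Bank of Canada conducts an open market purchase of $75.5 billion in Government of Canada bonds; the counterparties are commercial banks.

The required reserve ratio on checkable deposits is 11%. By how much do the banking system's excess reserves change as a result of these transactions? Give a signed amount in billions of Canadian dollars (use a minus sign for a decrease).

Government spending $12 billion: reserves +$12B, deposits +$12B.
Discount-window repayment $49 billion: reserves −$49B, deposits 0.
OMO purchase (from banks) $75.5 billion: reserves +$75.5B, deposits 0.
Totals: Δreserves = +$38.5B, Δdeposits = +$12B.
Δrequired reserves = 11% × +$12B = +$1.32B.
Δexcess reserves = Δreserves − Δrequired = +$38.5B − (+$1.32B) = +$37.18 billion.

+$37.18 billion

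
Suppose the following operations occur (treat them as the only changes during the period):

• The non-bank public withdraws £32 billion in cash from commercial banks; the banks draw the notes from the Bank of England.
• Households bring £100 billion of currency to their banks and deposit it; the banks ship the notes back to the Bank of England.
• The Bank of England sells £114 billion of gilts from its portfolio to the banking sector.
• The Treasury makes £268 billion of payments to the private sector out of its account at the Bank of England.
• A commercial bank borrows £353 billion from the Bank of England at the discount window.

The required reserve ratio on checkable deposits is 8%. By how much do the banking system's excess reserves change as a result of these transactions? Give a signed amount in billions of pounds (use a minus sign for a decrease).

+£548.12 billion

Currency withdrawal £32 billion: reserves −£32B, deposits −£32B.
Currency deposit £100 billion: reserves +£100B, deposits +£100B.
OMO sale (to banks) £114 billion: reserves −£114B, deposits 0.
Government spending £268 billion: reserves +£268B, deposits +£268B.
Discount-window loan £353 billion: reserves +£353B, deposits 0.
Totals: Δreserves = +£575B, Δdeposits = +£336B.
Δrequired reserves = 8% × +£336B = +£26.88B.
Δexcess reserves = Δreserves − Δrequired = +£575B − (+£26.88B) = +£548.12 billion.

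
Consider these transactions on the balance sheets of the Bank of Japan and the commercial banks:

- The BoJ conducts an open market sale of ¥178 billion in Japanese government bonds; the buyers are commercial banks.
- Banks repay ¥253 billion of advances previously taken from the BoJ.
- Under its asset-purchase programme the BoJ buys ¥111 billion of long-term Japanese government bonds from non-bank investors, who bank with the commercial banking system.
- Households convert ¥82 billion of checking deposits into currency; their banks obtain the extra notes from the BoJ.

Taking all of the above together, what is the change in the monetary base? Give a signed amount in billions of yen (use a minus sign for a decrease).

OMO sale (to banks) ¥178 billion: BoJ balance sheet contracts → −¥178B.
Discount-window repayment ¥253 billion: BoJ balance sheet contracts → −¥253B.
Asset purchase (from non-banks) ¥111 billion: BoJ balance sheet expands → +¥111B.
Currency withdrawal ¥82 billion: just a shift between currency and reserves — both are base money → 0.
Net: −178 − 253 + 111 + 0 = -¥320 billion.

-¥320 billion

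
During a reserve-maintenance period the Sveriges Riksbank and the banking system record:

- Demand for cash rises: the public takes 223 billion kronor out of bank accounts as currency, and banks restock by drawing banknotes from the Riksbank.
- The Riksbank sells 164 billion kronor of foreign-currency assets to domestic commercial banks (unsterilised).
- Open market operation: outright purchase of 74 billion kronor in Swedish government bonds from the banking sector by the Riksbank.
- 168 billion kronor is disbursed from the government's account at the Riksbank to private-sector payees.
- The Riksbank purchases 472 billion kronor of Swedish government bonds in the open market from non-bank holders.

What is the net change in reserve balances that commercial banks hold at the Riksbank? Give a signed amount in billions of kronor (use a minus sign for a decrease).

+327 billion

Currency withdrawal 223 billion kronor: banks swap reserves for currency → −223B.
FX sale 164 billion kronor: the buying banks pay out of their reserve balances → −164B.
OMO purchase (from banks) 74 billion kronor: the Riksbank pays by crediting reserve accounts → +74B.
Government spending 168 billion kronor: government payments flow into bank reserve accounts → +168B.
Asset purchase (from non-banks) 472 billion kronor: the Riksbank pays by crediting reserve accounts → +472B.
Net: −223 − 164 + 74 + 168 + 472 = +327 billion.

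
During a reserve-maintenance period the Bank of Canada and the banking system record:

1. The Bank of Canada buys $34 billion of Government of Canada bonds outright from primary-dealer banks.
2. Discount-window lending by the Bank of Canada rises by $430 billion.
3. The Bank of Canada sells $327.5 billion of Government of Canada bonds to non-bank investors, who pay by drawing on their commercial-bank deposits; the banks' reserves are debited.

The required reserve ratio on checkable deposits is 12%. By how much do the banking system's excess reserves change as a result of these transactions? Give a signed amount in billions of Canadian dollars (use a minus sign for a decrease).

OMO purchase (from banks) $34 billion: reserves +$34B, deposits 0.
Discount-window loan $430 billion: reserves +$430B, deposits 0.
Asset sale (to non-banks) $327.5 billion: reserves −$327.5B, deposits −$327.5B.
Totals: Δreserves = +$136.5B, Δdeposits = −$327.5B.
Δrequired reserves = 12% × −$327.5B = −$39.3B.
Δexcess reserves = Δreserves − Δrequired = +$136.5B − (−$39.3B) = +$175.8 billion.

+$175.8 billion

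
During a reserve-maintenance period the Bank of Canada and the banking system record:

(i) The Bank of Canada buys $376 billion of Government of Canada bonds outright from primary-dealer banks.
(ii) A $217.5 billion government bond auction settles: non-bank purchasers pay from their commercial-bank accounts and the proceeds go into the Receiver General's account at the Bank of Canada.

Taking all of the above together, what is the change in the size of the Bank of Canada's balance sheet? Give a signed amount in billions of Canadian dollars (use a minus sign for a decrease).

OMO purchase (from banks) $376 billion: a Bank of Canada asset is acquired → +$376B.
Government account inflow $217.5 billion: only the composition of liabilities changes → 0.
Net: 376 + 0 = +$376 billion.

+$376 billion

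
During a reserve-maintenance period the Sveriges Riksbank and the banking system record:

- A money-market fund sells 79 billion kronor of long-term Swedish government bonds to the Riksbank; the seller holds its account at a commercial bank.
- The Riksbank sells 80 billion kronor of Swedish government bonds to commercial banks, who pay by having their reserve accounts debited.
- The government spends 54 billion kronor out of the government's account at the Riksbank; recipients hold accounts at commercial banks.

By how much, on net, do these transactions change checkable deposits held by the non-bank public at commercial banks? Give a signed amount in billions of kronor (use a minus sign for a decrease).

+133 billion

Asset purchase (from non-banks) 79 billion kronor: non-bank counterparties' bank balances rise → +79B.
OMO sale (to banks) 80 billion kronor: the counterparty is a bank, so public deposits are unchanged → 0.
Government spending 54 billion kronor: non-bank counterparties' bank balances rise → +54B.
Net: 79 + 0 + 54 = +133 billion.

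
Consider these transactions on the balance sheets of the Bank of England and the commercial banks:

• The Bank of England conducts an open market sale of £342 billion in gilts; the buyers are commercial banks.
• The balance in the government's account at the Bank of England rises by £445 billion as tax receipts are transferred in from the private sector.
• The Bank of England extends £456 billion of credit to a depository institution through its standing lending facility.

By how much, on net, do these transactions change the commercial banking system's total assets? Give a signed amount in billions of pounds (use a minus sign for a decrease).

+£11 billion

OMO sale (to banks) £342 billion: just an asset swap on bank balance sheets → 0.
Government account inflow £445 billion: bank balance sheets shrink → −£445B.
Discount-window loan £456 billion: bank balance sheets expand → +£456B.
Net: 0 − 445 + 456 = +£11 billion.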